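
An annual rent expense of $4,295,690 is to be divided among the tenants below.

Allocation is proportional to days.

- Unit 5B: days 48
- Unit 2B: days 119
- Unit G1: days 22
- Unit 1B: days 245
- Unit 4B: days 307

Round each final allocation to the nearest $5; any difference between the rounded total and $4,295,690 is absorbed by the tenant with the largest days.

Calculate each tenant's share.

Combined days = 741.
Raw shares: Unit 5B 48/741 × $4,295,690 = 278,263.32; Unit 2B 119/741 × $4,295,690 = 689,861.15; Unit G1 22/741 × $4,295,690 = 127,537.35; Unit 1B 245/741 × $4,295,690 = 1,420,302.36; Unit 4B 307/741 × $4,295,690 = 1,779,725.82.
After rounding ($5): Unit 5B $278,265; Unit 2B $689,860; Unit G1 $127,535; Unit 1B $1,420,300; Unit 4B $1,779,725. Sum = $4,295,685.
Difference $4,295,690 − $4,295,685 = +$5 applied to largest days (Unit 4B): Unit 4B becomes $1,779,730.

Unit 5B: $278,265 · Unit 2B: $689,860 · Unit G1: $127,535 · Unit 1B: $1,420,300 · Unit 4B: $1,779,730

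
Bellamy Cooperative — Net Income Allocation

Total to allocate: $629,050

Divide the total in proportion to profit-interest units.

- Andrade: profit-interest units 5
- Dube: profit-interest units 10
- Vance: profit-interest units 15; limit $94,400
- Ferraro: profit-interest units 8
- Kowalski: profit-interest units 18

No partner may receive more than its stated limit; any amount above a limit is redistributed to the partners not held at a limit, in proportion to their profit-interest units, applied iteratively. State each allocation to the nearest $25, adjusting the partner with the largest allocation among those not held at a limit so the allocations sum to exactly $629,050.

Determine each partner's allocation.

Andrade: $65,200 | Dube: $130,400 | Vance: $94,400 | Ferraro: $104,325 | Kowalski: $234,725

Profit-interest units total: 56.
Pro-rata shares before constraints: Andrade 56,165.18; Dube 112,330.36; Vance 168,495.54; Ferraro 89,864.29; Kowalski 202,194.64.
Held at cap: Vance ($94,400); residual $534,650 reallocated over remaining profit-interest units 41.
Shares after redistribution: Andrade 65,201.22 → $65,200; Dube 130,402.44 → $130,400; Ferraro 104,321.95 → $104,325; Kowalski 234,724.39 → $234,725.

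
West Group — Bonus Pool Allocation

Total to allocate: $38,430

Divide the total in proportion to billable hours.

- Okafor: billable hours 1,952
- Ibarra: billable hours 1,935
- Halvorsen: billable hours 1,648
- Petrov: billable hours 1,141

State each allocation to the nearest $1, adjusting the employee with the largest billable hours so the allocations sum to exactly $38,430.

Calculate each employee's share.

Okafor: $11,236 | Ibarra: $11,139 | Halvorsen: $9,487 | Petrov: $6,568

Billable hours total: 6,676.
Pro-rata amounts: Okafor 1,952/6,676 × $38,430 = 11,236.57; Ibarra 1,935/6,676 × $38,430 = 11,138.71; Halvorsen 1,648/6,676 × $38,430 = 9,486.61; Petrov 1,141/6,676 × $38,430 = 6,568.10.
After rounding ($1): Okafor $11,237; Ibarra $11,139; Halvorsen $9,487; Petrov $6,568. Sum = $38,431.
Difference $38,430 − $38,431 = −$1 applied to largest billable hours (Okafor): Okafor becomes $11,236.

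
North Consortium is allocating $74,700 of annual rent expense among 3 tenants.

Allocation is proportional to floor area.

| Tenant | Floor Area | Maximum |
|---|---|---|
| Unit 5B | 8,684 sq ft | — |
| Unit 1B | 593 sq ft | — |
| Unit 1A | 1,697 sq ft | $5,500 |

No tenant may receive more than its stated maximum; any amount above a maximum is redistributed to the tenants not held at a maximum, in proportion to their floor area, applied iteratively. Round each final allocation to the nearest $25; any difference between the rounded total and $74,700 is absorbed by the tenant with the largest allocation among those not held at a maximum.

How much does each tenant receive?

Unit 5B: $64,775 | Unit 1B: $4,425 | Unit 1A: $5,500

Combined floor area = 10,974.
Proportional shares (ignoring caps): Unit 5B 59,111.97; Unit 1B 4,036.55; Unit 1A 11,551.48.
Cap binds for Unit 1A ($5,500); balance $69,200 reallocated over remaining floor area 9,277.
Redistributed shares: Unit 5B 64,776.63 → $64,775; Unit 1B 4,423.37 → $4,425.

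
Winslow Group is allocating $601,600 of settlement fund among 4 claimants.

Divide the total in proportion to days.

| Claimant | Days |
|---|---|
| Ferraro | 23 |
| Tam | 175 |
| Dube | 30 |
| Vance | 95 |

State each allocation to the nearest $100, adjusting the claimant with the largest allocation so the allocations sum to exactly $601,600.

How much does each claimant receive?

Days total: 323.
Raw shares: Ferraro 23/323 × $601,600 = 42,838.39; Tam 175/323 × $601,600 = 325,944.27; Dube 30/323 × $601,600 = 55,876.16; Vance 95/323 × $601,600 = 176,941.18.
Rounded to nearest $100: Ferraro $42,800; Tam $325,900; Dube $55,900; Vance $176,900. Sum = $601,500.
Difference $601,600 − $601,500 = +$100 applied to largest allocation (Tam): Tam becomes $326,000.

Ferraro: $42,800 · Tam: $326,000 · Dube: $55,900 · Vance: $176,900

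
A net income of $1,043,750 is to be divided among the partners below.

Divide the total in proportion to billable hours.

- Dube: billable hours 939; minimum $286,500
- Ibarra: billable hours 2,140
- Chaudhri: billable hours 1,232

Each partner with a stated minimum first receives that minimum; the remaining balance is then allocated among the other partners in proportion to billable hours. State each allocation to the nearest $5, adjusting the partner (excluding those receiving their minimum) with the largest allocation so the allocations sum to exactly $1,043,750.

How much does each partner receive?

Minimums first: Dube $286,500. Balance $757,250.
Balance split over remaining billable hours 3,372: Ibarra 480,579.77 → $480,580; Chaudhri 276,670.23 → $276,670.

Dube: $286,500 · Ibarra: $480,580 · Chaudhri: $276,670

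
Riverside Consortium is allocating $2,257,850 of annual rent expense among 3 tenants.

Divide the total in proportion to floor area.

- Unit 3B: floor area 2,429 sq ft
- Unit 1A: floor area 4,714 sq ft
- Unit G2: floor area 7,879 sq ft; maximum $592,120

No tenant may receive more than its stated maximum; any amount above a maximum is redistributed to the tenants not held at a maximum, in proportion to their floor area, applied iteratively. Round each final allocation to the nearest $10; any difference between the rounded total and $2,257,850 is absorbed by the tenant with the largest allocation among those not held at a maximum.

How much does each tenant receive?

Unit 3B: $566,440 · Unit 1A: $1,099,290 · Unit G2: $592,120

Floor area total: 15,022.
Pro-rata shares before constraints: Unit 3B 365,085.72; Unit 1A 708,527.82; Unit G2 1,184,236.46.
Capped: Unit G2 ($592,120); remaining pool $1,665,730 reallocated over remaining floor area 7,143.
Remaining shares: Unit 3B 566,436.82 → $566,440; Unit 1A 1,099,293.18 → $1,099,290.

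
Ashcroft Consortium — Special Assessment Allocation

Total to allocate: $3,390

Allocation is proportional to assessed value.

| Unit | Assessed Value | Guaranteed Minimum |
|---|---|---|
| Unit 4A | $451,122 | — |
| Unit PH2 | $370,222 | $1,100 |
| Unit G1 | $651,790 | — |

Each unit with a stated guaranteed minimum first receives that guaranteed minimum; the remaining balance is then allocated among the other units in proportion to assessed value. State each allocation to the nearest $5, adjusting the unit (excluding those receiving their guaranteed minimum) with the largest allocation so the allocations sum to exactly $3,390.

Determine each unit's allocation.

Fund the minimums — Unit PH2 $1,100. Balance $2,290.
Balance split over remaining assessed value 1,102,912: Unit 4A 936.67 → $935; Unit G1 1,353.33 → $1,355.

Unit 4A: $935 · Unit PH2: $1,100 · Unit G1: $1,355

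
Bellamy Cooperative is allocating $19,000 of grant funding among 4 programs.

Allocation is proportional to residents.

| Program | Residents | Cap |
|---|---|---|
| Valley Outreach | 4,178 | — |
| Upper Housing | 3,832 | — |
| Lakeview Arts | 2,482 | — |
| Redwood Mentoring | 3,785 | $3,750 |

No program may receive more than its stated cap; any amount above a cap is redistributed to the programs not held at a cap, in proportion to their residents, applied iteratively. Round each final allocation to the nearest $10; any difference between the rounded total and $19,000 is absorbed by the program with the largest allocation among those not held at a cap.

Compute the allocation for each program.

Valley Outreach: $6,070; Upper Housing: $5,570; Lakeview Arts: $3,610; Redwood Mentoring: $3,750

Sum of residents: 14,277.
Unconstrained shares: Valley Outreach 5,560.13; Upper Housing 5,099.67; Lakeview Arts 3,303.07; Redwood Mentoring 5,037.12.
Held at cap: Redwood Mentoring ($3,750); residual $15,250 reallocated over remaining residents 10,492.
Remaining shares: Valley Outreach 6,072.67 → $6,070; Upper Housing 5,569.77 → $5,570; Lakeview Arts 3,607.56 → $3,610.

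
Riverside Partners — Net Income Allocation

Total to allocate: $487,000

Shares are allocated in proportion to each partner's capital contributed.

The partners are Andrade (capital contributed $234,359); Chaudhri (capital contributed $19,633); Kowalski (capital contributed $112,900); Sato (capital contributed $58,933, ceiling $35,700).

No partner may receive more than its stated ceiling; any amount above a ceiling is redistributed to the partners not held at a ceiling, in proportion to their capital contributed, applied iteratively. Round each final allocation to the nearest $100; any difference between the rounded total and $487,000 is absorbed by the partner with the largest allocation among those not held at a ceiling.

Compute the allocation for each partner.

Sum of capital contributed: 425,825.
Proportional shares (ignoring caps): Andrade 268,027.55; Chaudhri 22,453.52; Kowalski 129,119.47; Sato 67,399.45.
Held at cap: Sato ($35,700); remaining pool $451,300 reallocated over remaining capital contributed 366,892.
Remaining shares: Andrade 288,276.16 → $288,300; Chaudhri 24,149.81 → $24,100; Kowalski 138,874.03 → $138,900.

Andrade: $288,300 · Chaudhri: $24,100 · Kowalski: $138,900 · Sato: $35,700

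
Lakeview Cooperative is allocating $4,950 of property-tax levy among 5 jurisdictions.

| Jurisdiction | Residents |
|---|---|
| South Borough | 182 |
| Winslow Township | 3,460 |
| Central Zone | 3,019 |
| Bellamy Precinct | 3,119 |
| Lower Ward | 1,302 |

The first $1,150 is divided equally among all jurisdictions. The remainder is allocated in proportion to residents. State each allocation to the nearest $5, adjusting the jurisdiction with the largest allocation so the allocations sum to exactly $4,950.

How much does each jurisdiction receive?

South Borough: $290 | Winslow Township: $1,420 | Central Zone: $1,265 | Bellamy Precinct: $1,300 | Lower Ward: $675

First tranche $1,150 split equally: $230 each.
Remainder $3,800 by residents (total 11,082): South Borough 62.41 → $60; Winslow Township 1,186.43 → $1,185; Central Zone 1,035.21 → $1,035; Bellamy Precinct 1,069.50 → $1,070; Lower Ward 446.45 → $445.
Rounding difference +$5 on remainder applied to Winslow Township.
Totals: South Borough $230 + $60 = $290; Winslow Township $230 + $1,190 = $1,420; Central Zone $230 + $1,035 = $1,265; Bellamy Precinct $230 + $1,070 = $1,300; Lower Ward $230 + $445 = $675.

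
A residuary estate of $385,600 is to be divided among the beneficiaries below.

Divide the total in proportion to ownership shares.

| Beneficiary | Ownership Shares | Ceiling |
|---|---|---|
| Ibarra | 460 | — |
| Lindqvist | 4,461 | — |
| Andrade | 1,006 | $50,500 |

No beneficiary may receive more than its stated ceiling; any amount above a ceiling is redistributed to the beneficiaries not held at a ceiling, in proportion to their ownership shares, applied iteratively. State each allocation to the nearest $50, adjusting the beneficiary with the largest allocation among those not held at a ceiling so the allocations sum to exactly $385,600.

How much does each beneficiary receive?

Ibarra: $31,300 | Lindqvist: $303,800 | Andrade: $50,500

Sum of ownership shares: 5,927.
Unconstrained shares: Ibarra 29,926.78; Lindqvist 290,224.67; Andrade 65,448.56.
Capped: Andrade ($50,500); remaining pool $335,100 reallocated over remaining ownership shares 4,921.
Remaining shares: Ibarra 31,324.12 → $31,300; Lindqvist 303,775.88 → $303,800.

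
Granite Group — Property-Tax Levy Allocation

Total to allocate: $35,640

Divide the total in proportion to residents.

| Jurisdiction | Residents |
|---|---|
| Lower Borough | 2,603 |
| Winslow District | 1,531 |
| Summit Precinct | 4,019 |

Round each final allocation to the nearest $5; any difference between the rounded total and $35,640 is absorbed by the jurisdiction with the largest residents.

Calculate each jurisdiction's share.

Lower Borough: $11,380; Winslow District: $6,695; Summit Precinct: $17,565

Sum of residents: 2,603 + 1,531 + 4,019 = 8,153.
Raw shares: Lower Borough 11,378.75; Winslow District 6,692.61; Summit Precinct 17,568.64.
After rounding ($5): Lower Borough $11,380; Winslow District $6,695; Summit Precinct $17,570. Sum = $35,645.
Difference $35,640 − $35,645 = −$5 applied to largest residents (Summit Precinct): Summit Precinct becomes $17,565.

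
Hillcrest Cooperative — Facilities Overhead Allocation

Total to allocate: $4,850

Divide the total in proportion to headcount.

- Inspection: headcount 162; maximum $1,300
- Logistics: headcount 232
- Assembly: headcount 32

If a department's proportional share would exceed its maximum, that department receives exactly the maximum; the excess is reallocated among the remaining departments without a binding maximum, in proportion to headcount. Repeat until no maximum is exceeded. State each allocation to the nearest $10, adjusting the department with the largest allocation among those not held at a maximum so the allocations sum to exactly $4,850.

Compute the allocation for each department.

Headcount total: 426.
Unconstrained shares: Inspection 1,844.37; Logistics 2,641.31; Assembly 364.32.
Held at cap: Inspection ($1,300); remaining pool $3,550 reallocated over remaining headcount 264.
Shares after redistribution: Logistics 3,119.70 → $3,120; Assembly 430.30 → $430.

Inspection: $1,300; Logistics: $3,120; Assembly: $430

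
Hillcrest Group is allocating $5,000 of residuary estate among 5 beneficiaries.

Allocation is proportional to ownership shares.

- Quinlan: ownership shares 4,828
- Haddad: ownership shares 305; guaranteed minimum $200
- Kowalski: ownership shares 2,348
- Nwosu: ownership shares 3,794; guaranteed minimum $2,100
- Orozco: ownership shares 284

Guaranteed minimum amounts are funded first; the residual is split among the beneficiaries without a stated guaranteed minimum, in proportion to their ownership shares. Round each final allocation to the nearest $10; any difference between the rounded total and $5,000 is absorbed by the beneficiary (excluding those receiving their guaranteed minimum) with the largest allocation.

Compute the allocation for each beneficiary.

Minimums first: Haddad $200; Nwosu $2,100. Balance $2,700.
Balance split over remaining ownership shares 7,460: Quinlan 1,747.40 → $1,750; Kowalski 849.81 → $850; Orozco 102.79 → $100.

Quinlan: $1,750 · Haddad: $200 · Kowalski: $850 · Nwosu: $2,100 · Orozco: $100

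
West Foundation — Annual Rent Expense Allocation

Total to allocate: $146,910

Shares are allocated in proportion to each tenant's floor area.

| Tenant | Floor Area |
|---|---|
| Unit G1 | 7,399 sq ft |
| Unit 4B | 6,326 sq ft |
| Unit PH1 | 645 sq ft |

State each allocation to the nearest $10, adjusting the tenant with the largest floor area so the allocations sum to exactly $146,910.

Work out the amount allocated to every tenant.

Unit G1: $75,650 · Unit 4B: $64,670 · Unit PH1: $6,590

Sum of floor area: 7,399 + 6,326 + 645 = 14,370.
Raw shares: Unit G1 75,642.80; Unit 4B 64,673.11; Unit PH1 6,594.08.
Rounded to nearest $10: Unit G1 $75,640; Unit 4B $64,670; Unit PH1 $6,590. Sum = $146,900.
Difference $146,910 − $146,900 = +$10 applied to largest floor area (Unit G1): Unit G1 becomes $75,650.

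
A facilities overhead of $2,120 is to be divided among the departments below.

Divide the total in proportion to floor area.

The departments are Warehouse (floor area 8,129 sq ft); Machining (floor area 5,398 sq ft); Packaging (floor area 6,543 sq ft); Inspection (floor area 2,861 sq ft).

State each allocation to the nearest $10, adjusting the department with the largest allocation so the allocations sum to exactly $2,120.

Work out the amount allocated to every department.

Total floor area = 22,931.
Pro-rata amounts: Warehouse 8,129/22,931 × $2,120 = 751.54; Machining 5,398/22,931 × $2,120 = 499.05; Packaging 6,543/22,931 × $2,120 = 604.91; Inspection 2,861/22,931 × $2,120 = 264.50.
At nearest $10: Warehouse $750; Machining $500; Packaging $600; Inspection $260. Sum = $2,110.
Difference $2,120 − $2,110 = +$10 applied to largest allocation (Warehouse): Warehouse becomes $760.

Warehouse: $760; Machining: $500; Packaging: $600; Inspection: $260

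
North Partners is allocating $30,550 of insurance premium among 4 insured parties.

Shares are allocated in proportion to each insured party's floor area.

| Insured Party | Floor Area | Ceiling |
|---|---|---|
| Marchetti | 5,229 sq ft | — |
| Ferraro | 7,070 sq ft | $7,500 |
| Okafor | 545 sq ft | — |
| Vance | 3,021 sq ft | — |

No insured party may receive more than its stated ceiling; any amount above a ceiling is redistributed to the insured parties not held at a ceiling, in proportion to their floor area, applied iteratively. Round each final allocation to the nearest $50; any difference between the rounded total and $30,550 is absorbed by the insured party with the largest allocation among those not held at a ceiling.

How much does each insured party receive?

Marchetti: $13,700 · Ferraro: $7,500 · Okafor: $1,450 · Vance: $7,900

Sum of floor area: 15,865.
Pro-rata shares before constraints: Marchetti 10,069.08; Ferraro 13,614.15; Okafor 1,049.46; Vance 5,817.31.
Capped: Ferraro ($7,500); remaining pool $23,050 reallocated over remaining floor area 8,795.
Remaining shares: Marchetti 13,704.20 → $13,700; Okafor 1,428.34 → $1,450; Vance 7,917.46 → $7,900.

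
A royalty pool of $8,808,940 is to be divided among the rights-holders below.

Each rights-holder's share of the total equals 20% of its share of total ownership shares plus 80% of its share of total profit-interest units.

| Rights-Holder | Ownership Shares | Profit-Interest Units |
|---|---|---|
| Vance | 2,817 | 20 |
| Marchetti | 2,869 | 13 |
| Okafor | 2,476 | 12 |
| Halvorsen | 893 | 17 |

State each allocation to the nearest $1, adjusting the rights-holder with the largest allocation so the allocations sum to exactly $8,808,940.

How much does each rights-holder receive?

Vance: $2,821,366 | Marchetti: $2,035,836 | Okafor: $1,845,708 | Halvorsen: $2,106,030

Totals — ownership shares 9,055, profit-interest units 62.
Composite weights (20% ownership shares + 80% profit-interest units): Vance 0.3203; Marchetti 0.2311; Okafor 0.2095; Halvorsen 0.2391.
Pro-rata amounts: Vance 2,821,365.04; Marchetti 2,035,836.24; Okafor 1,845,708.37; Halvorsen 2,106,030.35.
At nearest $1: Vance $2,821,365; Marchetti $2,035,836; Okafor $1,845,708; Halvorsen $2,106,030. Sum = $8,808,939.
Difference $8,808,940 − $8,808,939 = +$1 applied to largest allocation (Vance): Vance becomes $2,821,366.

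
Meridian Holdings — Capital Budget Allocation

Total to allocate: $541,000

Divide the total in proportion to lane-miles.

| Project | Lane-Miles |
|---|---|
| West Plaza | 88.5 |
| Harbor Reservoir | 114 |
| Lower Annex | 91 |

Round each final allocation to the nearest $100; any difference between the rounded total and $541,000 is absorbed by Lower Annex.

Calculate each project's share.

West Plaza: $163,100; Harbor Reservoir: $210,100; Lower Annex: $167,800

Total lane-miles = 293.5.
Raw shares: West Plaza 88.5/293.5 × $541,000 = 163,129.47; Harbor Reservoir 114/293.5 × $541,000 = 210,132.88; Lower Annex 91/293.5 × $541,000 = 167,737.65.
After rounding ($100): West Plaza $163,100; Harbor Reservoir $210,100; Lower Annex $167,700. Sum = $540,900.
Difference $541,000 − $540,900 = +$100 applied to Lower Annex: Lower Annex becomes $167,800.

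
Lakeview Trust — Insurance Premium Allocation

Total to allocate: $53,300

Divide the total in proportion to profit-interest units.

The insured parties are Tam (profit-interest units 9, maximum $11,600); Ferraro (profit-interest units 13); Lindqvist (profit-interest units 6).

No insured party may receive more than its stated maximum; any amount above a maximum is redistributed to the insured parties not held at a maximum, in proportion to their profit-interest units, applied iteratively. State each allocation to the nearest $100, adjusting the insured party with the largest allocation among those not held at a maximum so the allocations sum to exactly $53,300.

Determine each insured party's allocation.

Tam: $11,600; Ferraro: $28,500; Lindqvist: $13,200

Profit-interest units total: 28.
Unconstrained shares: Tam 17,132.14; Ferraro 24,746.43; Lindqvist 11,421.43.
Held at cap: Tam ($11,600); residual $41,700 reallocated over remaining profit-interest units 19.
Redistributed shares: Ferraro 28,531.58 → $28,500; Lindqvist 13,168.42 → $13,200.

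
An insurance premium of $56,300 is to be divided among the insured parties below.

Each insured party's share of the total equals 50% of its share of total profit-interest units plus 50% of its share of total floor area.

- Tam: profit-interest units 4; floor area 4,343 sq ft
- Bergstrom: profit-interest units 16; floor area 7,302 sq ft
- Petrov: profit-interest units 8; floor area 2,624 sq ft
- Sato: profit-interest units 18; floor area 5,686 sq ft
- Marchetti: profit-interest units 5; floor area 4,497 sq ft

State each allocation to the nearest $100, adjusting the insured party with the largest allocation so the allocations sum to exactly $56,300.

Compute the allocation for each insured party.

Tam: $7,200 · Bergstrom: $17,300 · Petrov: $7,400 · Sato: $16,500 · Marchetti: $7,900

Profit-interest units total 51; floor area total 24,452.
Combined weights (50% profit-interest units + 50% floor area): Tam 0.1280; Bergstrom 0.3062; Petrov 0.1321; Sato 0.2927; Marchetti 0.1410.
Proportional shares: Tam 7,207.66; Bergstrom 17,237.69; Petrov 7,436.53; Sato 16,481.22; Marchetti 7,936.91.
After rounding ($100): Tam $7,200; Bergstrom $17,200; Petrov $7,400; Sato $16,500; Marchetti $7,900. Sum = $56,200.
Difference $56,300 − $56,200 = +$100 applied to largest allocation (Bergstrom): Bergstrom becomes $17,300.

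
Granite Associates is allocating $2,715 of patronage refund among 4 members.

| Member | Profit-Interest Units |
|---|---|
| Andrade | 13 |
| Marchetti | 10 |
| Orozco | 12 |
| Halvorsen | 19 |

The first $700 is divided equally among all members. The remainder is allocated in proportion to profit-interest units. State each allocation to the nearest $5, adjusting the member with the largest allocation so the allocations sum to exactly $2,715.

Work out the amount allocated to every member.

Andrade: $660 · Marchetti: $550 · Orozco: $625 · Halvorsen: $880

Equal tier: $700 ÷ 4 = $175 apiece.
Remainder $2,015 by profit-interest units (total 54): Andrade 485.09 → $485; Marchetti 373.15 → $375; Orozco 447.78 → $450; Halvorsen 708.98 → $710.
Rounding difference −$5 on remainder applied to Halvorsen.
Totals: Andrade $175 + $485 = $660; Marchetti $175 + $375 = $550; Orozco $175 + $450 = $625; Halvorsen $175 + $705 = $880.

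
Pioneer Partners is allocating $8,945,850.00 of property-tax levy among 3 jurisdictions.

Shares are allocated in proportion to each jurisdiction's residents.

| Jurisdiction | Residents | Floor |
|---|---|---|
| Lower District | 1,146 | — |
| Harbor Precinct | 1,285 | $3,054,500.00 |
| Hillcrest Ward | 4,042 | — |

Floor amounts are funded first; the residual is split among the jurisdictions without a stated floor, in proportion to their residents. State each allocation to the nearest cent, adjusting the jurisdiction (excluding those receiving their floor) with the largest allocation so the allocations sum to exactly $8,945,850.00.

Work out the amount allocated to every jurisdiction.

Lower District: $1,301,366.06; Harbor Precinct: $3,054,500.00; Hillcrest Ward: $4,589,983.94

Fund the minimums — Harbor Precinct $3,054,500.00. Balance $5,891,350.00.
Balance split over remaining residents 5,188: Lower District 1,301,366.0563 → $1,301,366.06; Hillcrest Ward 4,589,983.9437 → $4,589,983.94.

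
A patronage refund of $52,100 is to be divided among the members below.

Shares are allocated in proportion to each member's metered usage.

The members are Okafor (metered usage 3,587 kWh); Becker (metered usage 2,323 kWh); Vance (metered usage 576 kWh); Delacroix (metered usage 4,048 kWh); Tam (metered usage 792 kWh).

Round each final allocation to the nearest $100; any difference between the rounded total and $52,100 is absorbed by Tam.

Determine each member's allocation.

Combined metered usage = 11,326.
Proportional shares: Okafor 3,587/11,326 × $52,100 = 16,500.33; Becker 2,323/11,326 × $52,100 = 10,685.88; Vance 576/11,326 × $52,100 = 2,649.62; Delacroix 4,048/11,326 × $52,100 = 18,620.94; Tam 792/11,326 × $52,100 = 3,643.23.
After rounding ($100): Okafor $16,500; Becker $10,700; Vance $2,600; Delacroix $18,600; Tam $3,600. Sum = $52,000.
Difference $52,100 − $52,000 = +$100 applied to Tam: Tam becomes $3,700.

Okafor: $16,500 · Becker: $10,700 · Vance: $2,600 · Delacroix: $18,600 · Tam: $3,700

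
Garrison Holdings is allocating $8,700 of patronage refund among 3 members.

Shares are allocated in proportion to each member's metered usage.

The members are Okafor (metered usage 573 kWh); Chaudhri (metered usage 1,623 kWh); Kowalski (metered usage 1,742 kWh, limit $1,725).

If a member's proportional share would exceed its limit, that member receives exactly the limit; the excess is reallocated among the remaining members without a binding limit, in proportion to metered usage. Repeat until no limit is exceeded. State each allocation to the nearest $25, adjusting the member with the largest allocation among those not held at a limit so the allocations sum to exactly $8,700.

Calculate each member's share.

Sum of metered usage: 3,938.
Proportional shares (ignoring caps): Okafor 1,265.90; Chaudhri 3,585.60; Kowalski 3,848.50.
Cap binds for Kowalski ($1,725); remaining pool $6,975 reallocated over remaining metered usage 2,196.
Shares after redistribution: Okafor 1,819.98 → $1,825; Chaudhri 5,155.02 → $5,150.

Okafor: $1,825 · Chaudhri: $5,150 · Kowalski: $1,725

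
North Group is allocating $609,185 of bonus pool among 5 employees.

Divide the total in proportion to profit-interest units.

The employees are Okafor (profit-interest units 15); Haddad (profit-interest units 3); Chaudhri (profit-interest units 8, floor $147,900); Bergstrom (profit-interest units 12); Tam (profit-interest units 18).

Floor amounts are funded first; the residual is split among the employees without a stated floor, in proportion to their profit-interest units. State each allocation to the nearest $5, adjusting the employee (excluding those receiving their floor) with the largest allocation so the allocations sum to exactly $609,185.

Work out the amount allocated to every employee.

Okafor: $144,150 · Haddad: $28,830 · Chaudhri: $147,900 · Bergstrom: $115,320 · Tam: $172,985

Fund the minimums — Chaudhri $147,900. Remaining pool $461,285.
Remaining pool split over remaining profit-interest units 48: Okafor 144,151.56 → $144,150; Haddad 28,830.31 → $28,830; Bergstrom 115,321.25 → $115,320; Tam 172,981.88 → $172,980.
Rounding difference +$5 applied to Tam → $172,985.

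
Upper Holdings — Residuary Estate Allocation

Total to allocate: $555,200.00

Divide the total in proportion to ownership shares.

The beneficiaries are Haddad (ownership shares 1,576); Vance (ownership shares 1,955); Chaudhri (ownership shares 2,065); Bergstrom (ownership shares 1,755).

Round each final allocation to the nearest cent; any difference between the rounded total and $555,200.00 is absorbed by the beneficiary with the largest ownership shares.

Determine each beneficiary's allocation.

Haddad: $119,030.77; Vance: $147,655.56; Chaudhri: $155,963.54; Bergstrom: $132,550.13

Total ownership shares = 1,576 + 1,955 + 2,065 + 1,755 = 7,351.
Unrounded shares: Haddad 119,030.7713; Vance 147,655.5571; Chaudhri 155,963.5424; Bergstrom 132,550.1292.
After rounding (cent): Haddad $119,030.77; Vance $147,655.56; Chaudhri $155,963.54; Bergstrom $132,550.13. Sum = $555,200.00.
Sum already equals the total — no adjustment.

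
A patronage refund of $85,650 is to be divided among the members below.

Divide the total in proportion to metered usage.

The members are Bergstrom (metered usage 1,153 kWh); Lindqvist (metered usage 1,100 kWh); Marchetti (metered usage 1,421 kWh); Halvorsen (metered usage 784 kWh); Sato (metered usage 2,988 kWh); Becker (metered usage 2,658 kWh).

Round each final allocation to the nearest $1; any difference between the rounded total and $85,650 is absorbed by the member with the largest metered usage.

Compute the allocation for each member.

Total metered usage = 10,104.
Pro-rata amounts: Bergstrom 1,153/10,104 × $85,650 = 9,773.80; Lindqvist 1,100/10,104 × $85,650 = 9,324.52; Marchetti 1,421/10,104 × $85,650 = 12,045.59; Halvorsen 784/10,104 × $85,650 = 6,645.84; Sato 2,988/10,104 × $85,650 = 25,328.80; Becker 2,658/10,104 × $85,650 = 22,531.44.
Rounded to nearest $1: Bergstrom $9,774; Lindqvist $9,325; Marchetti $12,046; Halvorsen $6,646; Sato $25,329; Becker $22,531. Sum = $85,651.
Difference $85,650 − $85,651 = −$1 applied to largest metered usage (Sato): Sato becomes $25,328.

Bergstrom: $9,774 | Lindqvist: $9,325 | Marchetti: $12,046 | Halvorsen: $6,646 | Sato: $25,328 | Becker: $22,531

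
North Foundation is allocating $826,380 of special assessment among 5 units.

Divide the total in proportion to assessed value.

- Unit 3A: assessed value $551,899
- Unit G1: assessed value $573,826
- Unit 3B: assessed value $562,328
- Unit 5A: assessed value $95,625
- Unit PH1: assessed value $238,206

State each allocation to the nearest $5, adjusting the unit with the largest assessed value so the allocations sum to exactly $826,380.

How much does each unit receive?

Unit 3A: $225,570 · Unit G1: $234,530 · Unit 3B: $229,835 · Unit 5A: $39,085 · Unit PH1: $97,360

Assessed value total: 2,021,884.
Raw shares: Unit 3A 551,899/2,021,884 × $826,380 = 225,570.95; Unit G1 573,826/2,021,884 × $826,380 = 234,532.91; Unit 3B 562,328/2,021,884 × $826,380 = 229,833.47; Unit 5A 95,625/2,021,884 × $826,380 = 39,083.64; Unit PH1 238,206/2,021,884 × $826,380 = 97,359.03.
After rounding ($5): Unit 3A $225,570; Unit G1 $234,535; Unit 3B $229,835; Unit 5A $39,085; Unit PH1 $97,360. Sum = $826,385.
Difference $826,380 − $826,385 = −$5 applied to largest assessed value (Unit G1): Unit G1 becomes $234,530.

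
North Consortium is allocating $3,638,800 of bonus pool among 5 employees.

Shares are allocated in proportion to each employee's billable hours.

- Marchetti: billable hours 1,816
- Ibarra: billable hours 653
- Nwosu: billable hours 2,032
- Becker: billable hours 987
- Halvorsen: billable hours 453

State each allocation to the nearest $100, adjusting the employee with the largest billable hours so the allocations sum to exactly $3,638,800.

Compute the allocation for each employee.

Marchetti: $1,112,300 · Ibarra: $400,000 · Nwosu: $1,244,500 · Becker: $604,500 · Halvorsen: $277,500

Sum of billable hours: 5,941.
Pro-rata amounts: Marchetti 1,816/5,941 × $3,638,800 = 1,112,280.90; Ibarra 653/5,941 × $3,638,800 = 399,955.63; Nwosu 2,032/5,941 × $3,638,800 = 1,244,578.62; Becker 987/5,941 × $3,638,800 = 604,527.12; Halvorsen 453/5,941 × $3,638,800 = 277,457.73.
After rounding ($100): Marchetti $1,112,300; Ibarra $400,000; Nwosu $1,244,600; Becker $604,500; Halvorsen $277,500. Sum = $3,638,900.
Difference $3,638,800 − $3,638,900 = −$100 applied to largest billable hours (Nwosu): Nwosu becomes $1,244,500.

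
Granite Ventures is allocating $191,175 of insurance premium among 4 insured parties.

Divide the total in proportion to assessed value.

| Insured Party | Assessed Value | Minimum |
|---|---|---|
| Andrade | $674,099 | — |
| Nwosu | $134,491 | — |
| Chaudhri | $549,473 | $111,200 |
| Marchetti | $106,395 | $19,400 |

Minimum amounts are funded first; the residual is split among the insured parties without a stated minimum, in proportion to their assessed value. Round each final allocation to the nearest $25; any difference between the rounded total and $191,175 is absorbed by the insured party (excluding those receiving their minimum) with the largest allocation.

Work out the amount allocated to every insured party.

Guaranteed amounts: Chaudhri $111,200; Marchetti $19,400. Remaining pool $60,575.
Remaining pool split over remaining assessed value 808,590: Andrade 50,499.69 → $50,500; Nwosu 10,075.31 → $10,075.

Andrade: $50,500 | Nwosu: $10,075 | Chaudhri: $111,200 | Marchetti: $19,400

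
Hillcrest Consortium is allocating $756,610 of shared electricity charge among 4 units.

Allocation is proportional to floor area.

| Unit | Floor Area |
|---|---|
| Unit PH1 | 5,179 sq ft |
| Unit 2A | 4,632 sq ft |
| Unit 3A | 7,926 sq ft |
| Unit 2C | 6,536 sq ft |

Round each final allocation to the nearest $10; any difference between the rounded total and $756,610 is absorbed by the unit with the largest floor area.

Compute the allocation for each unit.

Unit PH1: $161,430 · Unit 2A: $144,380 · Unit 3A: $247,070 · Unit 2C: $203,730

Total floor area = 5,179 + 4,632 + 7,926 + 6,536 = 24,273.
Unrounded shares: Unit PH1 161,433.82; Unit 2A 144,383.37; Unit 3A 247,060.14; Unit 2C 203,732.66.
At nearest $10: Unit PH1 $161,430; Unit 2A $144,380; Unit 3A $247,060; Unit 2C $203,730. Sum = $756,600.
Difference $756,610 − $756,600 = +$10 applied to largest floor area (Unit 3A): Unit 3A becomes $247,070.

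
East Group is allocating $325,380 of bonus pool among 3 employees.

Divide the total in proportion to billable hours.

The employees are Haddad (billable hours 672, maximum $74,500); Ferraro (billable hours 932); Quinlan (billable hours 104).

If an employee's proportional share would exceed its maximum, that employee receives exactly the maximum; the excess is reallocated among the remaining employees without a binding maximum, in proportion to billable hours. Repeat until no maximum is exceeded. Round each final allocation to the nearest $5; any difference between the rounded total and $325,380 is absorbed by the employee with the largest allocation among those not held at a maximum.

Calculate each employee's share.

Haddad: $74,500 | Ferraro: $225,695 | Quinlan: $25,185

Sum of billable hours: 1,708.
Unconstrained shares: Haddad 128,018.36; Ferraro 177,549.27; Quinlan 19,812.37.
Held at cap: Haddad ($74,500); balance $250,880 reallocated over remaining billable hours 1,036.
Remaining shares: Ferraro 225,695.14 → $225,695; Quinlan 25,184.86 → $25,185.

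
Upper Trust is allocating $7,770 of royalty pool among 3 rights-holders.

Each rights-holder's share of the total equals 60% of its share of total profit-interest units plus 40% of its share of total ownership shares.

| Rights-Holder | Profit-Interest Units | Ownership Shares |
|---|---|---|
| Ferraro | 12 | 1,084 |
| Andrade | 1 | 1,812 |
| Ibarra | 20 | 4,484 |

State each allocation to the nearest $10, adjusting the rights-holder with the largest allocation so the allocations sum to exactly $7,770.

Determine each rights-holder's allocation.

Profit-interest units total 33; ownership shares total 7,380.
Combined weights (60% profit-interest units + 40% ownership shares): Ferraro 0.2769; Andrade 0.1164; Ibarra 0.6067.
Raw shares: Ferraro 2,151.79; Andrade 904.38; Ibarra 4,713.84.
After rounding ($10): Ferraro $2,150; Andrade $900; Ibarra $4,710. Sum = $7,760.
Difference $7,770 − $7,760 = +$10 applied to largest allocation (Ibarra): Ibarra becomes $4,720.

Ferraro: $2,150; Andrade: $900; Ibarra: $4,720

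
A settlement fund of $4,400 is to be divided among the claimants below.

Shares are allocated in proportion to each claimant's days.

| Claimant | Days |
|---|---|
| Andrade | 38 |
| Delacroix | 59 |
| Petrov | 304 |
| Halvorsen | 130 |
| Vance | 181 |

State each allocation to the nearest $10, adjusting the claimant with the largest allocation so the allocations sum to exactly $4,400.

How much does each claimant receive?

Andrade: $230; Delacroix: $360; Petrov: $1,890; Halvorsen: $800; Vance: $1,120

Days total: 712.
Raw shares: Andrade 38/712 × $4,400 = 234.83; Delacroix 59/712 × $4,400 = 364.61; Petrov 304/712 × $4,400 = 1,878.65; Halvorsen 130/712 × $4,400 = 803.37; Vance 181/712 × $4,400 = 1,118.54.
At nearest $10: Andrade $230; Delacroix $360; Petrov $1,880; Halvorsen $800; Vance $1,120. Sum = $4,390.
Difference $4,400 − $4,390 = +$10 applied to largest allocation (Petrov): Petrov becomes $1,890.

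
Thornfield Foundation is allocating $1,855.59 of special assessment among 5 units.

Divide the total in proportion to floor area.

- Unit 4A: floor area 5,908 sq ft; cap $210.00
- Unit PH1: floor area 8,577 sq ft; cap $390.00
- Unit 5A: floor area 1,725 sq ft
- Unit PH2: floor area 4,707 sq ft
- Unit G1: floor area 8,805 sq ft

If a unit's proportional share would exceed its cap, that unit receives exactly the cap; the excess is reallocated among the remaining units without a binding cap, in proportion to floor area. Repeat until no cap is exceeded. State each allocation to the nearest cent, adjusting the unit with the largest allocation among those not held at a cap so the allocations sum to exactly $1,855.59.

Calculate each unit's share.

Unit 4A: $210.00 · Unit PH1: $390.00 · Unit 5A: $142.15 · Unit PH2: $387.88 · Unit G1: $725.56

Total floor area = 29,722.
Proportional shares (ignoring caps): Unit 4A 368.8455; Unit PH1 535.4753; Unit 5A 107.6944; Unit PH2 293.8652; Unit G1 549.7096.
Capped: Unit 4A ($210.00), Unit PH1 ($390.00); remaining pool $1,255.59 reallocated over remaining floor area 15,237.
Shares after redistribution: Unit 5A 142.1469 → $142.15; Unit PH2 387.8757 → $387.88; Unit G1 725.5674 → $725.57.
Rounding difference −$0.01 applied to Unit G1 → $725.56.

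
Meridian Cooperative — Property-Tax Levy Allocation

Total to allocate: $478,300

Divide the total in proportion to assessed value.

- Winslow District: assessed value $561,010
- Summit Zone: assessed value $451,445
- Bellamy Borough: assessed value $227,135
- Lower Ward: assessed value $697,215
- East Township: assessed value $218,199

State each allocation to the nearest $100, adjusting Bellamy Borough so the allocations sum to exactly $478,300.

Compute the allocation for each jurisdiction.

Winslow District: $124,500 | Summit Zone: $100,200 | Bellamy Borough: $50,500 | Lower Ward: $154,700 | East Township: $48,400

Combined assessed value = 2,155,004.
Proportional shares: Winslow District 561,010/2,155,004 × $478,300 = 124,515.35; Summit Zone 451,445/2,155,004 × $478,300 = 100,197.56; Bellamy Borough 227,135/2,155,004 × $478,300 = 50,412.28; Lower Ward 697,215/2,155,004 × $478,300 = 154,745.85; East Township 218,199/2,155,004 × $478,300 = 48,428.95.
Rounded to nearest $100: Winslow District $124,500; Summit Zone $100,200; Bellamy Borough $50,400; Lower Ward $154,700; East Township $48,400. Sum = $478,200.
Difference $478,300 − $478,200 = +$100 applied to Bellamy Borough: Bellamy Borough becomes $50,500.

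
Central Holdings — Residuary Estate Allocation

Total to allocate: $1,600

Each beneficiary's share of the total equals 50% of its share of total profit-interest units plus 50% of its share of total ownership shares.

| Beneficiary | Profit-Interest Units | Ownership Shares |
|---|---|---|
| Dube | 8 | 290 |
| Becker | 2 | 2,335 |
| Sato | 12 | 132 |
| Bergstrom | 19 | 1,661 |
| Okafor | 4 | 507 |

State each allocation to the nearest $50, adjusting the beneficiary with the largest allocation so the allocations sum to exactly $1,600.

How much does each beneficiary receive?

Dube: $200; Becker: $400; Sato: $250; Bergstrom: $600; Okafor: $150

Profit-interest units total 45; ownership shares total 4,925.
Combined weights (50% profit-interest units + 50% ownership shares): Dube 0.1183; Becker 0.2593; Sato 0.1467; Bergstrom 0.3797; Okafor 0.0959.
Unrounded shares: Dube 189.33; Becker 414.84; Sato 234.77; Bergstrom 607.58; Okafor 153.47.
At nearest $50: Dube $200; Becker $400; Sato $250; Bergstrom $600; Okafor $150. Sum = $1,600.
Rounded total matches; no reconciliation needed.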